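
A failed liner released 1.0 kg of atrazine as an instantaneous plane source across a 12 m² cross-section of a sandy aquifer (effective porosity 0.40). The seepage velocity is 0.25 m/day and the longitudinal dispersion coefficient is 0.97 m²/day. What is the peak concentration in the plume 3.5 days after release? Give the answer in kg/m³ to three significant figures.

0.0319 kg/m³

The peak of an instantaneous 1D plume sits at x = vt; there the Gaussian factor is 1 and C_max = M/(n_e·A·√(4πDt)), where n_e·A is the pore area the mass is dissolved in.
√(4πDt) = √(4π × 0.97 × 3.5) = 6.532 m, so C_max = 1.0/(0.40 × 12 × 6.532) = 0.0319 kg/m³.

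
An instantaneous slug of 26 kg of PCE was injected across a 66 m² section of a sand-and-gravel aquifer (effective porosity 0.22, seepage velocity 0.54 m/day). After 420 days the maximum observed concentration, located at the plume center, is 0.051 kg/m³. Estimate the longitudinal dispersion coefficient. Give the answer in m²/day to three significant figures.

At the plume center C_max = M/(n_e·A·√(4πDt)), so D = M²/(4πt·(n_e·A·C_max)²).
n_e·A·C_max = 0.22 × 66 × 0.051 = 0.7405 kg/m.
D = 26²/(4π × 420 × 0.7405²) = 0.234 m²/day.

0.234 m²/day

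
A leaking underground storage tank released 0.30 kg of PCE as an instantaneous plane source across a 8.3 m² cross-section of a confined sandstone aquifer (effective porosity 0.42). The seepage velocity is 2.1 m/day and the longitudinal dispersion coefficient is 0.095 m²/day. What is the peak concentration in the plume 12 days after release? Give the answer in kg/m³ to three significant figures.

The peak of an instantaneous 1D plume sits at x = vt; there the Gaussian factor is 1 and C_max = M/(n_e·A·√(4πDt)), where n_e·A is the pore area the mass is dissolved in.
√(4πDt) = √(4π × 0.095 × 12) = 3.785 m, so C_max = 0.30/(0.42 × 8.3 × 3.785) = 0.0227 kg/m³.

0.0227 kg/m³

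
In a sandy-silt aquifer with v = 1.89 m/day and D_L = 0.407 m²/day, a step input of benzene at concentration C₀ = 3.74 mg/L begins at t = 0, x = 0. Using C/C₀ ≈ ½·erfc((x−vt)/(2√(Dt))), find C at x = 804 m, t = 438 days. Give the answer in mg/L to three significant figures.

For a continuous step input, C/C₀ ≈ ½·erfc((x−vt)/(2√(Dt))).
vt = 1.89 × 438 = 827.82 m and 2√(Dt) = 2√(0.407 × 438) = 26.70 m.
Argument (x−vt)/(2√(Dt)) = (804 − 827.82)/26.70 = -0.8921; ½·erfc(-0.8921) = 0.8965.
C = 3.74 × 0.8965 = 3.35 mg/L.

3.35 mg/L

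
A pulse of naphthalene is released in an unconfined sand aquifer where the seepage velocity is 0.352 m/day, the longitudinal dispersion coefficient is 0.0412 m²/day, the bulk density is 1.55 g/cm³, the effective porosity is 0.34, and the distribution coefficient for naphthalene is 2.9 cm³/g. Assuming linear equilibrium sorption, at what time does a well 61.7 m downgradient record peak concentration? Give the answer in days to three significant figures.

2490 days

Retardation factor R = 1 + ρ_b·K_d/n = 1 + 1.55 × 2.9/0.34 = 14.22.
Sorption retards both mechanisms: v_R = v/R = 0.02475 m/day, D_R = D/R = 0.002897 m²/day.
Peak time from v_R²t² + 2D_R t − x² = 0: t = (√(D_R² + v_R²x²) − D_R)/v_R².
√(D_R² + v_R²x²) = √(0.002897² + 0.02475² × 61.7²) = 1.527; v_R² = 0.0006126.
t = (1.527 − 0.002897)/0.0006126 = 2490 days.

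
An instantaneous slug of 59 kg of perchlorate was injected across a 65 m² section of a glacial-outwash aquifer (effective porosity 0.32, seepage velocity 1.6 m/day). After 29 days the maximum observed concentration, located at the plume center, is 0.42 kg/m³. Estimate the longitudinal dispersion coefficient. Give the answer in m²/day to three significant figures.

0.125 m²/day

At the plume center C_max = M/(n_e·A·√(4πDt)), so D = M²/(4πt·(n_e·A·C_max)²).
n_e·A·C_max = 0.32 × 65 × 0.42 = 8.736 kg/m.
D = 59²/(4π × 29 × 8.736²) = 0.125 m²/day.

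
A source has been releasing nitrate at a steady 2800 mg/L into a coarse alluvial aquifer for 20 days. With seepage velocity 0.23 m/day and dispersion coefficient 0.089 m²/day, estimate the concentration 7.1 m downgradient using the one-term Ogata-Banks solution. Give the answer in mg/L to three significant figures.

For a continuous step input, C/C₀ ≈ ½·erfc((x−vt)/(2√(Dt))).
vt = 0.23 × 20 = 4.6 m and 2√(Dt) = 2√(0.089 × 20) = 2.668 m.
Argument (x−vt)/(2√(Dt)) = (7.1 − 4.6)/2.668 = 0.9370; ½·erfc(0.9370) = 0.09257.
C = 2800 × 0.09257 = 259 mg/L.

259 mg/L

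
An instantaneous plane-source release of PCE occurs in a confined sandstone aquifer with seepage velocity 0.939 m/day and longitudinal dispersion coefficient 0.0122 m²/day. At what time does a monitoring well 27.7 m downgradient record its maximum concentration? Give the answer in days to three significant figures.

For the 1D instantaneous-source solution, setting ∂C/∂t = 0 at fixed x gives v²t² + 2Dt − x² = 0, so t = (√(D² + v²x²) − D)/v².
√(D² + v²x²) = √(0.0122² + 0.939² × 27.7²) = 26.01; v² = 0.881721.
t = (26.01 − 0.0122)/0.881721 = 29.5 days (vs. the pure-advection estimate x/v = 29.5 d).

29.5 days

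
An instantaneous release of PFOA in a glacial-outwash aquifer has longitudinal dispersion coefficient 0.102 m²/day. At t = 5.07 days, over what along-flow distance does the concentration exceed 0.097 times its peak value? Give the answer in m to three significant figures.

4.39 m

The plume is Gaussian with σ = √(2Dt) = √(2 × 0.102 × 5.07) = 1.017 m.
C/C_peak = exp(−Δx²/(2σ²)) = 0.097 ⇒ Δx = σ·√(−2 ln 0.097) = 1.017 × 2.160 = 2.197 m.
Width = 2Δx = 4.39 m.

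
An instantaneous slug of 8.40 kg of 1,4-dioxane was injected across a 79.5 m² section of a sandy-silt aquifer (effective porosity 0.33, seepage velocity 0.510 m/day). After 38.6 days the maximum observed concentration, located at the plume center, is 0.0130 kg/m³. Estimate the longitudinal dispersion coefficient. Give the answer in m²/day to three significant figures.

1.25 m²/day

At the plume center C_max = M/(n_e·A·√(4πDt)), so D = M²/(4πt·(n_e·A·C_max)²).
n_e·A·C_max = 0.33 × 79.5 × 0.0130 = 0.3411 kg/m.
D = 8.40²/(4π × 38.6 × 0.3411²) = 1.25 m²/day.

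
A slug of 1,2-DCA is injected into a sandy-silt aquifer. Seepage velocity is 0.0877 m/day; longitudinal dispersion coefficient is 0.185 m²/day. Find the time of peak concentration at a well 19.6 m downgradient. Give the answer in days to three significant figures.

201 days

For the 1D instantaneous-source solution, setting ∂C/∂t = 0 at fixed x gives v²t² + 2Dt − x² = 0, so t = (√(D² + v²x²) − D)/v².
√(D² + v²x²) = √(0.185² + 0.0877² × 19.6²) = 1.729; v² = 0.00769129.
t = (1.729 − 0.185)/0.00769129 = 201 days (vs. the pure-advection estimate x/v = 223 d).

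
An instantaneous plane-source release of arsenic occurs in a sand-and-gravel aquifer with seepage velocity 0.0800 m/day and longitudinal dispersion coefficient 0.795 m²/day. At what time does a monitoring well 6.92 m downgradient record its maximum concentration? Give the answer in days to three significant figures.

For the 1D instantaneous-source solution, setting ∂C/∂t = 0 at fixed x gives v²t² + 2Dt − x² = 0, so t = (√(D² + v²x²) − D)/v².
√(D² + v²x²) = √(0.795² + 0.0800² × 6.92²) = 0.9688; v² = 0.0064.
t = (0.9688 − 0.795)/0.0064 = 27.2 days (vs. the pure-advection estimate x/v = 86.5 d).

27.2 days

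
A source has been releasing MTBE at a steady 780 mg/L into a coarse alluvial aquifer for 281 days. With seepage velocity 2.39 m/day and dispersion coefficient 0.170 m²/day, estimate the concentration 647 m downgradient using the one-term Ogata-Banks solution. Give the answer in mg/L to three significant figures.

775 mg/L

For a continuous step input, C/C₀ ≈ ½·erfc((x−vt)/(2√(Dt))).
vt = 2.39 × 281 = 671.59 m and 2√(Dt) = 2√(0.170 × 281) = 13.82 m.
Argument (x−vt)/(2√(Dt)) = (647 − 671.59)/13.82 = -1.779; ½·erfc(-1.779) = 0.9941.
C = 780 × 0.9941 = 775 mg/L.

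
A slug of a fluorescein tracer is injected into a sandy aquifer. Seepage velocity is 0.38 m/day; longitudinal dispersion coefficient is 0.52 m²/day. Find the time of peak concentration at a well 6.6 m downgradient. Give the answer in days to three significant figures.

14.1 days

For the 1D instantaneous-source solution, setting ∂C/∂t = 0 at fixed x gives v²t² + 2Dt − x² = 0, so t = (√(D² + v²x²) − D)/v².
√(D² + v²x²) = √(0.52² + 0.38² × 6.6²) = 2.561; v² = 0.1444.
t = (2.561 − 0.52)/0.1444 = 14.1 days (vs. the pure-advection estimate x/v = 17.4 d).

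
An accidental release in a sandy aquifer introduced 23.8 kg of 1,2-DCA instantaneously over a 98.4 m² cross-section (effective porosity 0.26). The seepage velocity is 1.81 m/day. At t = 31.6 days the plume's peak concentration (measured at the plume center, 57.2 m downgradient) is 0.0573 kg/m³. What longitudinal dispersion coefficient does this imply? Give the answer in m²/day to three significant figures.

At the plume center C_max = M/(n_e·A·√(4πDt)), so D = M²/(4πt·(n_e·A·C_max)²).
n_e·A·C_max = 0.26 × 98.4 × 0.0573 = 1.466 kg/m.
D = 23.8²/(4π × 31.6 × 1.466²) = 0.664 m²/day.

0.664 m²/day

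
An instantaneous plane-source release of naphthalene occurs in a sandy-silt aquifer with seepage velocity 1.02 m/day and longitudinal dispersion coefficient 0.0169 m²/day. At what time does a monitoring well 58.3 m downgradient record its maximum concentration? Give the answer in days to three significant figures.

57.1 days

For the 1D instantaneous-source solution, setting ∂C/∂t = 0 at fixed x gives v²t² + 2Dt − x² = 0, so t = (√(D² + v²x²) − D)/v².
√(D² + v²x²) = √(0.0169² + 1.02² × 58.3²) = 59.47; v² = 1.0404.
t = (59.47 − 0.0169)/1.0404 = 57.1 days (vs. the pure-advection estimate x/v = 57.2 d).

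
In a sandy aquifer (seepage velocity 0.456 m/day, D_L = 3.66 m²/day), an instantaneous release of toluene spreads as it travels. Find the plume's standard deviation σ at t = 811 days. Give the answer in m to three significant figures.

Dispersive spreading gives a Gaussian with σ² = 2Dt; advection only shifts the center.
σ = √(2 × 3.66 × 811) = 77.0 m.

77.0 m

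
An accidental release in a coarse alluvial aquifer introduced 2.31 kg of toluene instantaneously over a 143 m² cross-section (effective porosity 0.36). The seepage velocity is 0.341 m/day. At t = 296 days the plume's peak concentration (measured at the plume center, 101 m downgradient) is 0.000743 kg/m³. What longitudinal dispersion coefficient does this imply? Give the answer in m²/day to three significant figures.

0.981 m²/day

At the plume center C_max = M/(n_e·A·√(4πDt)), so D = M²/(4πt·(n_e·A·C_max)²).
n_e·A·C_max = 0.36 × 143 × 0.000743 = 0.03825 kg/m.
D = 2.31²/(4π × 296 × 0.03825²) = 0.981 m²/day.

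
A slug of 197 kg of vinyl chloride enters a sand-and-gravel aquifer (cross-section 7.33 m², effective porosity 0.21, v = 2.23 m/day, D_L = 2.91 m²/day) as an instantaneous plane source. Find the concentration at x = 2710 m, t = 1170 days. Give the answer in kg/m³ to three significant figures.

0.293 kg/m³

For an instantaneous plane source, C(x,t) = M/(n_e·A·√(4πDt)) · exp(−(x−vt)²/(4Dt)), with n_e·A the pore (flow) area.
Plume center vt = 2.23 × 1170 = 2609.1 m, so the well at 2710 m is 100.9 m downgradient of the peak.
√(4πDt) = 206.8 m, giving peak height M/(n_e·A·√(4πDt)) = 197/(0.21 × 7.33 × 206.8) = 0.6189 kg/m³.
(x−vt)²/(4Dt) = (100.9)²/(4 × 2.91 × 1170) = 0.7476; exp(−0.7476) = 0.4735.
C = 0.6189 × 0.4735 = 0.293 kg/m³.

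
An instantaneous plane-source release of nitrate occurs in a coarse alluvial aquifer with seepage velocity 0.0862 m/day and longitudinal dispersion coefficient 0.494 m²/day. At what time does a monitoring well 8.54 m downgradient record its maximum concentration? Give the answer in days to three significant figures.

52.8 days

For the 1D instantaneous-source solution, setting ∂C/∂t = 0 at fixed x gives v²t² + 2Dt − x² = 0, so t = (√(D² + v²x²) − D)/v².
√(D² + v²x²) = √(0.494² + 0.0862² × 8.54²) = 0.8865; v² = 0.00743044.
t = (0.8865 − 0.494)/0.00743044 = 52.8 days (vs. the pure-advection estimate x/v = 99.1 d).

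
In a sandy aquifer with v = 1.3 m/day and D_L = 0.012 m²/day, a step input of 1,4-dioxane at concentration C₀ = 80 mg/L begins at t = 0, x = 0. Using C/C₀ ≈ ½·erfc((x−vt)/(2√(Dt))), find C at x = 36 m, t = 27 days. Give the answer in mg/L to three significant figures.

10.5 mg/L

For a continuous step input, C/C₀ ≈ ½·erfc((x−vt)/(2√(Dt))).
vt = 1.3 × 27 = 35.1 m and 2√(Dt) = 2√(0.012 × 27) = 1.138 m.
Argument (x−vt)/(2√(Dt)) = (36 − 35.1)/1.138 = 0.7909; ½·erfc(0.7909) = 0.1317.
C = 80 × 0.1317 = 10.5 mg/L.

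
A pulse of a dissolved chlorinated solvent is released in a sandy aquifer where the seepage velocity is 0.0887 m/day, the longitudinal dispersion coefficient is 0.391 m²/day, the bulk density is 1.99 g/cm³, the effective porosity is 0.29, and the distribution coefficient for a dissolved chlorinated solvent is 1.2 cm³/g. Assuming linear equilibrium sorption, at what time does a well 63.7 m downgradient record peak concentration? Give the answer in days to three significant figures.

6190 days

Retardation factor R = 1 + ρ_b·K_d/n = 1 + 1.99 × 1.2/0.29 = 9.234.
Sorption retards both mechanisms: v_R = v/R = 0.009606 m/day, D_R = D/R = 0.04234 m²/day.
Peak time from v_R²t² + 2D_R t − x² = 0: t = (√(D_R² + v_R²x²) − D_R)/v_R².
√(D_R² + v_R²x²) = √(0.04234² + 0.009606² × 63.7²) = 0.6134; v_R² = 9.228e-05.
t = (0.6134 − 0.04234)/9.228e-05 = 6190 days.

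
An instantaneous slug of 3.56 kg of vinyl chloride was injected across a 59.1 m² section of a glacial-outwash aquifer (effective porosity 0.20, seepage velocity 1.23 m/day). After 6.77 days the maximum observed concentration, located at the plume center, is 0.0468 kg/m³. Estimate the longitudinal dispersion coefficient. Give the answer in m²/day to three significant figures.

0.487 m²/day

At the plume center C_max = M/(n_e·A·√(4πDt)), so D = M²/(4πt·(n_e·A·C_max)²).
n_e·A·C_max = 0.20 × 59.1 × 0.0468 = 0.5532 kg/m.
D = 3.56²/(4π × 6.77 × 0.5532²) = 0.487 m²/day.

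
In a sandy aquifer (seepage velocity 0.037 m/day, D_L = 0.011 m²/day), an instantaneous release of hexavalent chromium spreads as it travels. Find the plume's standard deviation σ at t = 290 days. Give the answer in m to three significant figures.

Dispersive spreading gives a Gaussian with σ² = 2Dt; advection only shifts the center.
σ = √(2 × 0.011 × 290) = 2.53 m.

2.53 m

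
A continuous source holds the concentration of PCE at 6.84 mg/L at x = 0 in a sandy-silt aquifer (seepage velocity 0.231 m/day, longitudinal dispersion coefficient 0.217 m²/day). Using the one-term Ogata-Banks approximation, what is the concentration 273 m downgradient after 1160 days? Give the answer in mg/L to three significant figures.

2.81 mg/L

For a continuous step input, C/C₀ ≈ ½·erfc((x−vt)/(2√(Dt))).
vt = 0.231 × 1160 = 267.96 m and 2√(Dt) = 2√(0.217 × 1160) = 31.73 m.
Argument (x−vt)/(2√(Dt)) = (273 − 267.96)/31.73 = 0.1588; ½·erfc(0.1588) = 0.4112.
C = 6.84 × 0.4112 = 2.81 mg/L.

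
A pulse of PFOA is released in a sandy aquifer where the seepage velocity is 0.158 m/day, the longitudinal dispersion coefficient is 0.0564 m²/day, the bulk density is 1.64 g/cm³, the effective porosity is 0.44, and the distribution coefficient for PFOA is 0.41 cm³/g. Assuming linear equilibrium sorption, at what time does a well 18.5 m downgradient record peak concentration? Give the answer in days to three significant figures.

290 days

Retardation factor R = 1 + ρ_b·K_d/n = 1 + 1.64 × 0.41/0.44 = 2.528.
Sorption retards both mechanisms: v_R = v/R = 0.06250 m/day, D_R = D/R = 0.02231 m²/day.
Peak time from v_R²t² + 2D_R t − x² = 0: t = (√(D_R² + v_R²x²) − D_R)/v_R².
√(D_R² + v_R²x²) = √(0.02231² + 0.06250² × 18.5²) = 1.156; v_R² = 0.003906.
t = (1.156 − 0.02231)/0.003906 = 290 days.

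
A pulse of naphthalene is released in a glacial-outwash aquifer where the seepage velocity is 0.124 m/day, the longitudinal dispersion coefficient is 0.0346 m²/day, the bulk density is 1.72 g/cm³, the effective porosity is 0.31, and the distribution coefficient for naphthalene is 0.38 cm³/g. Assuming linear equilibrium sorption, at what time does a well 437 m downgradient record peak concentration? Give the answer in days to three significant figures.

10900 days

Retardation factor R = 1 + ρ_b·K_d/n = 1 + 1.72 × 0.38/0.31 = 3.108.
Sorption retards both mechanisms: v_R = v/R = 0.03990 m/day, D_R = D/R = 0.01113 m²/day.
Peak time from v_R²t² + 2D_R t − x² = 0: t = (√(D_R² + v_R²x²) − D_R)/v_R².
√(D_R² + v_R²x²) = √(0.01113² + 0.03990² × 437²) = 17.44; v_R² = 0.001592.
t = (17.44 − 0.01113)/0.001592 = 10900 days.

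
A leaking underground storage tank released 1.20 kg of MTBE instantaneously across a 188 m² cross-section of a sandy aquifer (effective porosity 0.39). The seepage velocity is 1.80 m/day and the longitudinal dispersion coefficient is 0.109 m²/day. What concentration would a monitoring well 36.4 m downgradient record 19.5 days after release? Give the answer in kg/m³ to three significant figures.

0.00260 kg/m³

For an instantaneous plane source, C(x,t) = M/(n_e·A·√(4πDt)) · exp(−(x−vt)²/(4Dt)), with n_e·A the pore (flow) area.
Plume center vt = 1.80 × 19.5 = 35.1 m, so the well at 36.4 m is 1.3 m downgradient of the peak.
√(4πDt) = 5.168 m, giving peak height M/(n_e·A·√(4πDt)) = 1.20/(0.39 × 188 × 5.168) = 0.003167 kg/m³.
(x−vt)²/(4Dt) = (1.3)²/(4 × 0.109 × 19.5) = 0.1988; exp(−0.1988) = 0.8197.
C = 0.003167 × 0.8197 = 0.00260 kg/m³.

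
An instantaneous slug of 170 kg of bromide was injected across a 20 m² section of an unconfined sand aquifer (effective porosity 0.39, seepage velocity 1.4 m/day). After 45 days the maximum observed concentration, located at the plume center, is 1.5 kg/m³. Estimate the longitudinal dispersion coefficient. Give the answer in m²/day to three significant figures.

0.373 m²/day

At the plume center C_max = M/(n_e·A·√(4πDt)), so D = M²/(4πt·(n_e·A·C_max)²).
n_e·A·C_max = 0.39 × 20 × 1.5 = 11.70 kg/m.
D = 170²/(4π × 45 × 11.70²) = 0.373 m²/day.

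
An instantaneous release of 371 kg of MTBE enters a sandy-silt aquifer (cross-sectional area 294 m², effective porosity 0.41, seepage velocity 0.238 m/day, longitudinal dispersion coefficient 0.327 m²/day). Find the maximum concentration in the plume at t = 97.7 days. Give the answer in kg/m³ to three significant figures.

0.154 kg/m³

The peak of an instantaneous 1D plume sits at x = vt; there the Gaussian factor is 1 and C_max = M/(n_e·A·√(4πDt)), where n_e·A is the pore area the mass is dissolved in.
√(4πDt) = √(4π × 0.327 × 97.7) = 20.04 m, so C_max = 371/(0.41 × 294 × 20.04) = 0.154 kg/m³.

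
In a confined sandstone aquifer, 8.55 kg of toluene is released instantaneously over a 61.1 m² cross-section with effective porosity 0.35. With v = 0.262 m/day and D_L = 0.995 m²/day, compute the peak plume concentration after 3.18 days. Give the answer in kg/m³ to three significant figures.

The peak of an instantaneous 1D plume sits at x = vt; there the Gaussian factor is 1 and C_max = M/(n_e·A·√(4πDt)), where n_e·A is the pore area the mass is dissolved in.
√(4πDt) = √(4π × 0.995 × 3.18) = 6.306 m, so C_max = 8.55/(0.35 × 61.1 × 6.306) = 0.0634 kg/m³.

0.0634 kg/m³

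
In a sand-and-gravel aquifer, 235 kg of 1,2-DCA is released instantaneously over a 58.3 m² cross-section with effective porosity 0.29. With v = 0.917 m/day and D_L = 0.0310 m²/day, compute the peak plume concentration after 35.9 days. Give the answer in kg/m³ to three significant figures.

3.72 kg/m³

The peak of an instantaneous 1D plume sits at x = vt; there the Gaussian factor is 1 and C_max = M/(n_e·A·√(4πDt)), where n_e·A is the pore area the mass is dissolved in.
√(4πDt) = √(4π × 0.0310 × 35.9) = 3.740 m, so C_max = 235/(0.29 × 58.3 × 3.740) = 3.72 kg/m³.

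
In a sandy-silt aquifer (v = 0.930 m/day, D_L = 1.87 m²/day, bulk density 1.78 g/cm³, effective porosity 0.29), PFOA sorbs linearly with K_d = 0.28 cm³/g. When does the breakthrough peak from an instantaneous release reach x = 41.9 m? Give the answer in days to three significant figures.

Retardation factor R = 1 + ρ_b·K_d/n = 1 + 1.78 × 0.28/0.29 = 2.719.
Sorption retards both mechanisms: v_R = v/R = 0.3420 m/day, D_R = D/R = 0.6878 m²/day.
Peak time from v_R²t² + 2D_R t − x² = 0: t = (√(D_R² + v_R²x²) − D_R)/v_R².
√(D_R² + v_R²x²) = √(0.6878² + 0.3420² × 41.9²) = 14.35; v_R² = 0.1170.
t = (14.35 − 0.6878)/0.1170 = 117 days.

117 days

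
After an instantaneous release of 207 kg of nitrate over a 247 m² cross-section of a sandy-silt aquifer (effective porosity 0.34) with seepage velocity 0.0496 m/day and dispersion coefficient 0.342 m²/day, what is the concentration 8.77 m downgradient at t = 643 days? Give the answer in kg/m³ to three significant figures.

For an instantaneous plane source, C(x,t) = M/(n_e·A·√(4πDt)) · exp(−(x−vt)²/(4Dt)), with n_e·A the pore (flow) area.
Plume center vt = 0.0496 × 643 = 31.8928 m, so the well at 8.77 m is 23.1228 m upgradient of the peak.
√(4πDt) = 52.57 m, giving peak height M/(n_e·A·√(4πDt)) = 207/(0.34 × 247 × 52.57) = 0.04689 kg/m³.
(x−vt)²/(4Dt) = (-23.1228)²/(4 × 0.342 × 643) = 0.6078; exp(−0.6078) = 0.5445.
C = 0.04689 × 0.5445 = 0.0255 kg/m³.

0.0255 kg/m³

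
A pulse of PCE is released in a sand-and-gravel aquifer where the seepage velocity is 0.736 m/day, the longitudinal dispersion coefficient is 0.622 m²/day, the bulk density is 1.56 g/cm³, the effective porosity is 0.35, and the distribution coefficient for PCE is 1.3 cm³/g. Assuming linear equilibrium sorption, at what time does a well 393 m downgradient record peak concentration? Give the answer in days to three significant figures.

3620 days

Retardation factor R = 1 + ρ_b·K_d/n = 1 + 1.56 × 1.3/0.35 = 6.794.
Sorption retards both mechanisms: v_R = v/R = 0.1083 m/day, D_R = D/R = 0.09155 m²/day.
Peak time from v_R²t² + 2D_R t − x² = 0: t = (√(D_R² + v_R²x²) − D_R)/v_R².
√(D_R² + v_R²x²) = √(0.09155² + 0.1083² × 393²) = 42.56; v_R² = 0.01173.
t = (42.56 − 0.09155)/0.01173 = 3620 days.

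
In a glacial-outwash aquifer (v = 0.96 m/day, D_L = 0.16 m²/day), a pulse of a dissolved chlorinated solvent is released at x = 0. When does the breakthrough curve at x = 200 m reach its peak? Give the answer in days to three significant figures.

For the 1D instantaneous-source solution, setting ∂C/∂t = 0 at fixed x gives v²t² + 2Dt − x² = 0, so t = (√(D² + v²x²) − D)/v².
√(D² + v²x²) = √(0.16² + 0.96² × 200²) = 192.0; v² = 0.9216.
t = (192.0 − 0.16)/0.9216 = 208 days (vs. the pure-advection estimate x/v = 208 d).

208 days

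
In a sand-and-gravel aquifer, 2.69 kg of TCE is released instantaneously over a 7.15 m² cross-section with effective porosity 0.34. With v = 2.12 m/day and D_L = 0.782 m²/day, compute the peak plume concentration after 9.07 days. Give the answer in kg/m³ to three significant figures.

The peak of an instantaneous 1D plume sits at x = vt; there the Gaussian factor is 1 and C_max = M/(n_e·A·√(4πDt)), where n_e·A is the pore area the mass is dissolved in.
√(4πDt) = √(4π × 0.782 × 9.07) = 9.441 m, so C_max = 2.69/(0.34 × 7.15 × 9.441) = 0.117 kg/m³.

0.117 kg/m³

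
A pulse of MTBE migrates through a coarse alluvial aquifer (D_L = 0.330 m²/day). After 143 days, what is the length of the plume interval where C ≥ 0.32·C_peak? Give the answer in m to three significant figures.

29.3 m

The plume is Gaussian with σ = √(2Dt) = √(2 × 0.330 × 143) = 9.715 m.
C/C_peak = exp(−Δx²/(2σ²)) = 0.32 ⇒ Δx = σ·√(−2 ln 0.32) = 9.715 × 1.510 = 14.67 m.
Width = 2Δx = 29.3 m.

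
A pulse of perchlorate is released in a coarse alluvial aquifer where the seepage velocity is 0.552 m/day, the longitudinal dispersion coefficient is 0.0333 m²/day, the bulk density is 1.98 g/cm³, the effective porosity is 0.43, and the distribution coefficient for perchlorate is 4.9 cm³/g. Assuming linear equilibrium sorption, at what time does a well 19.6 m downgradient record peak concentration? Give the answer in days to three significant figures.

834 days

Retardation factor R = 1 + ρ_b·K_d/n = 1 + 1.98 × 4.9/0.43 = 23.56.
Sorption retards both mechanisms: v_R = v/R = 0.02343 m/day, D_R = D/R = 0.001413 m²/day.
Peak time from v_R²t² + 2D_R t − x² = 0: t = (√(D_R² + v_R²x²) − D_R)/v_R².
√(D_R² + v_R²x²) = √(0.001413² + 0.02343² × 19.6²) = 0.4592; v_R² = 0.0005490.
t = (0.4592 − 0.001413)/0.0005490 = 834 days.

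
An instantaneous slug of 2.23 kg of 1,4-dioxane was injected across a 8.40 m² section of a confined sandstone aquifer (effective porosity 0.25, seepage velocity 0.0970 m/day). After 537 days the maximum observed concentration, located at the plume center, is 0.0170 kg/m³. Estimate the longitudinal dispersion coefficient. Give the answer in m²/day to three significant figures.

0.578 m²/day

At the plume center C_max = M/(n_e·A·√(4πDt)), so D = M²/(4πt·(n_e·A·C_max)²).
n_e·A·C_max = 0.25 × 8.40 × 0.0170 = 0.03570 kg/m.
D = 2.23²/(4π × 537 × 0.03570²) = 0.578 m²/day.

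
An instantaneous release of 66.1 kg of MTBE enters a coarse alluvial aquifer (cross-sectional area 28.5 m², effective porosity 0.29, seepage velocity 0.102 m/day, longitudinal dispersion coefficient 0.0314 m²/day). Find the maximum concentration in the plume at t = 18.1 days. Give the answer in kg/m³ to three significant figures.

The peak of an instantaneous 1D plume sits at x = vt; there the Gaussian factor is 1 and C_max = M/(n_e·A·√(4πDt)), where n_e·A is the pore area the mass is dissolved in.
√(4πDt) = √(4π × 0.0314 × 18.1) = 2.672 m, so C_max = 66.1/(0.29 × 28.5 × 2.672) = 2.99 kg/m³.

2.99 kg/m³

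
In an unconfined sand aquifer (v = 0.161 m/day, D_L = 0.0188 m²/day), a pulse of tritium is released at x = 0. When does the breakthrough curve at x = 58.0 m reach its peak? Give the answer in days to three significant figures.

For the 1D instantaneous-source solution, setting ∂C/∂t = 0 at fixed x gives v²t² + 2Dt − x² = 0, so t = (√(D² + v²x²) − D)/v².
√(D² + v²x²) = √(0.0188² + 0.161² × 58.0²) = 9.338; v² = 0.025921.
t = (9.338 − 0.0188)/0.025921 = 360 days (vs. the pure-advection estimate x/v = 360 d).

360 days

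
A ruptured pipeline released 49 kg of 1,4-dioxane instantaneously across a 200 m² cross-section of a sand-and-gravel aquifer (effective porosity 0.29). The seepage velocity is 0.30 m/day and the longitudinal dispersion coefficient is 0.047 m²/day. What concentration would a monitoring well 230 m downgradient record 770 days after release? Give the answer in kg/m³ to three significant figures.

0.0393 kg/m³

For an instantaneous plane source, C(x,t) = M/(n_e·A·√(4πDt)) · exp(−(x−vt)²/(4Dt)), with n_e·A the pore (flow) area.
Plume center vt = 0.30 × 770 = 231 m, so the well at 230 m is 1 m upgradient of the peak.
√(4πDt) = 21.33 m, giving peak height M/(n_e·A·√(4πDt)) = 49/(0.29 × 200 × 21.33) = 0.03961 kg/m³.
(x−vt)²/(4Dt) = (-1)²/(4 × 0.047 × 770) = 0.006908; exp(−0.006908) = 0.9931.
C = 0.03961 × 0.9931 = 0.0393 kg/m³.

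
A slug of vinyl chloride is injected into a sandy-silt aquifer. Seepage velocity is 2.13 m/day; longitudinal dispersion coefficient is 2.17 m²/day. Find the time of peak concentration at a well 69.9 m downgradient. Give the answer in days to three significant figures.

32.3 days

For the 1D instantaneous-source solution, setting ∂C/∂t = 0 at fixed x gives v²t² + 2Dt − x² = 0, so t = (√(D² + v²x²) − D)/v².
√(D² + v²x²) = √(2.17² + 2.13² × 69.9²) = 148.9; v² = 4.5369.
t = (148.9 − 2.17)/4.5369 = 32.3 days (vs. the pure-advection estimate x/v = 32.8 d).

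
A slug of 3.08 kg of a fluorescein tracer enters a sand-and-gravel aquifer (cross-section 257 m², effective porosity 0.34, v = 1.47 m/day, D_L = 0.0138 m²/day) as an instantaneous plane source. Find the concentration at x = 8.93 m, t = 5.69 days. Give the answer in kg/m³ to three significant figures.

For an instantaneous plane source, C(x,t) = M/(n_e·A·√(4πDt)) · exp(−(x−vt)²/(4Dt)), with n_e·A the pore (flow) area.
Plume center vt = 1.47 × 5.69 = 8.3643 m, so the well at 8.93 m is 0.5657 m downgradient of the peak.
√(4πDt) = 0.9933 m, giving peak height M/(n_e·A·√(4πDt)) = 3.08/(0.34 × 257 × 0.9933) = 0.03549 kg/m³.
(x−vt)²/(4Dt) = (0.5657)²/(4 × 0.0138 × 5.69) = 1.019; exp(−1.019) = 0.3610.
C = 0.03549 × 0.3610 = 0.0128 kg/m³.

0.0128 kg/m³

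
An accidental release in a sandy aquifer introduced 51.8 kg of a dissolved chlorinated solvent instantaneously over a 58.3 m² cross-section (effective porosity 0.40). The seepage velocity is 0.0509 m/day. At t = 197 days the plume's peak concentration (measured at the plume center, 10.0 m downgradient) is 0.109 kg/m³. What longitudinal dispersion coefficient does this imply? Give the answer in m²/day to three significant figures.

At the plume center C_max = M/(n_e·A·√(4πDt)), so D = M²/(4πt·(n_e·A·C_max)²).
n_e·A·C_max = 0.40 × 58.3 × 0.109 = 2.542 kg/m.
D = 51.8²/(4π × 197 × 2.542²) = 0.168 m²/day.

0.168 m²/day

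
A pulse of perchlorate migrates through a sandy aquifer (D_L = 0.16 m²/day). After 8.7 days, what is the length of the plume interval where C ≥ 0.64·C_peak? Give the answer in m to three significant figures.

The plume is Gaussian with σ = √(2Dt) = √(2 × 0.16 × 8.7) = 1.669 m.
C/C_peak = exp(−Δx²/(2σ²)) = 0.64 ⇒ Δx = σ·√(−2 ln 0.64) = 1.669 × 0.9448 = 1.577 m.
Width = 2Δx = 3.15 m.

3.15 m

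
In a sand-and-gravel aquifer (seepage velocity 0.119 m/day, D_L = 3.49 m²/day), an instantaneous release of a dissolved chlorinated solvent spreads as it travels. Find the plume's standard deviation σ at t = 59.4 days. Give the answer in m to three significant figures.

20.4 m

Dispersive spreading gives a Gaussian with σ² = 2Dt; advection only shifts the center.
σ = √(2 × 3.49 × 59.4) = 20.4 m.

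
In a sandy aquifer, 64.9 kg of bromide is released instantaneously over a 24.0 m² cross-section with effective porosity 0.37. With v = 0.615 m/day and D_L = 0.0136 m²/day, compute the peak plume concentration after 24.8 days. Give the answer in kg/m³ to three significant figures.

3.55 kg/m³

The peak of an instantaneous 1D plume sits at x = vt; there the Gaussian factor is 1 and C_max = M/(n_e·A·√(4πDt)), where n_e·A is the pore area the mass is dissolved in.
√(4πDt) = √(4π × 0.0136 × 24.8) = 2.059 m, so C_max = 64.9/(0.37 × 24.0 × 2.059) = 3.55 kg/m³.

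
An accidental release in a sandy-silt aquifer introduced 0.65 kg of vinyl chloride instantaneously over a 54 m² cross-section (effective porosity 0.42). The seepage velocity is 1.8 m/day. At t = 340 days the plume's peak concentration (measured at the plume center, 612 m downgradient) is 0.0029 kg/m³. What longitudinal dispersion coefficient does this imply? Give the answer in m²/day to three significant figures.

At the plume center C_max = M/(n_e·A·√(4πDt)), so D = M²/(4πt·(n_e·A·C_max)²).
n_e·A·C_max = 0.42 × 54 × 0.0029 = 0.06577 kg/m.
D = 0.65²/(4π × 340 × 0.06577²) = 0.0229 m²/day.

0.0229 m²/day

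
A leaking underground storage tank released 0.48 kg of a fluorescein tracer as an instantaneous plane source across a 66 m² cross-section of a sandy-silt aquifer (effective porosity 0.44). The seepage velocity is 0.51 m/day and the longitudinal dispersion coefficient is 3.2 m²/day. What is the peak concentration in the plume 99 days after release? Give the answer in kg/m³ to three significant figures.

0.000262 kg/m³

The peak of an instantaneous 1D plume sits at x = vt; there the Gaussian factor is 1 and C_max = M/(n_e·A·√(4πDt)), where n_e·A is the pore area the mass is dissolved in.
√(4πDt) = √(4π × 3.2 × 99) = 63.10 m, so C_max = 0.48/(0.44 × 66 × 63.10) = 0.000262 kg/m³.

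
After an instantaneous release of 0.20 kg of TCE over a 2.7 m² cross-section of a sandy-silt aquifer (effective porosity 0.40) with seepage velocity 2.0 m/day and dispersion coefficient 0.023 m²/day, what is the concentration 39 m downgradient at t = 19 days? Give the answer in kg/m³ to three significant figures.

For an instantaneous plane source, C(x,t) = M/(n_e·A·√(4πDt)) · exp(−(x−vt)²/(4Dt)), with n_e·A the pore (flow) area.
Plume center vt = 2.0 × 19 = 38 m, so the well at 39 m is 1 m downgradient of the peak.
√(4πDt) = 2.343 m, giving peak height M/(n_e·A·√(4πDt)) = 0.20/(0.40 × 2.7 × 2.343) = 0.07904 kg/m³.
(x−vt)²/(4Dt) = (1)²/(4 × 0.023 × 19) = 0.5721; exp(−0.5721) = 0.5643.
C = 0.07904 × 0.5643 = 0.0446 kg/m³.

0.0446 kg/m³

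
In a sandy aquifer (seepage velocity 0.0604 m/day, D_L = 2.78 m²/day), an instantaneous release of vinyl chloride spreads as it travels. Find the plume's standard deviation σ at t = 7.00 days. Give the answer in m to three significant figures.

Dispersive spreading gives a Gaussian with σ² = 2Dt; advection only shifts the center.
σ = √(2 × 2.78 × 7.00) = 6.24 m.

6.24 m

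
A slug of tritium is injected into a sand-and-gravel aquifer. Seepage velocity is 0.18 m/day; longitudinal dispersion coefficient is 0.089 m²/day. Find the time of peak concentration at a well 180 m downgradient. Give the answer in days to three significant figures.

For the 1D instantaneous-source solution, setting ∂C/∂t = 0 at fixed x gives v²t² + 2Dt − x² = 0, so t = (√(D² + v²x²) − D)/v².
√(D² + v²x²) = √(0.089² + 0.18² × 180²) = 32.40; v² = 0.0324.
t = (32.40 − 0.089)/0.0324 = 997 days (vs. the pure-advection estimate x/v = 1000 d).

997 days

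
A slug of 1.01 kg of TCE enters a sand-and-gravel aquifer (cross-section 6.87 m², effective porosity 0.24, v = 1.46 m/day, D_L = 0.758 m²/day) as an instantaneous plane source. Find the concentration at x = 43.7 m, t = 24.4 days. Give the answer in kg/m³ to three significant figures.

For an instantaneous plane source, C(x,t) = M/(n_e·A·√(4πDt)) · exp(−(x−vt)²/(4Dt)), with n_e·A the pore (flow) area.
Plume center vt = 1.46 × 24.4 = 35.624 m, so the well at 43.7 m is 8.076 m downgradient of the peak.
√(4πDt) = 15.25 m, giving peak height M/(n_e·A·√(4πDt)) = 1.01/(0.24 × 6.87 × 15.25) = 0.04017 kg/m³.
(x−vt)²/(4Dt) = (8.076)²/(4 × 0.758 × 24.4) = 0.8816; exp(−0.8816) = 0.4141.
C = 0.04017 × 0.4141 = 0.0166 kg/m³.

0.0166 kg/m³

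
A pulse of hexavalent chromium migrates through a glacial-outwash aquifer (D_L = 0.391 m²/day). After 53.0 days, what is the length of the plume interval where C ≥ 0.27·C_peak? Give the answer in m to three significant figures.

The plume is Gaussian with σ = √(2Dt) = √(2 × 0.391 × 53.0) = 6.438 m.
C/C_peak = exp(−Δx²/(2σ²)) = 0.27 ⇒ Δx = σ·√(−2 ln 0.27) = 6.438 × 1.618 = 10.42 m.
Width = 2Δx = 20.8 m.

20.8 m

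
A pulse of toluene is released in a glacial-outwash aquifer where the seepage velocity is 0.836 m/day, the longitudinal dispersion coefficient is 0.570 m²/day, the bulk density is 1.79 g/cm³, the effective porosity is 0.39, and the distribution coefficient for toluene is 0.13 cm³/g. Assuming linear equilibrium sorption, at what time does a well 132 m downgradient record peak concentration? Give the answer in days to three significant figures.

251 days

Retardation factor R = 1 + ρ_b·K_d/n = 1 + 1.79 × 0.13/0.39 = 1.597.
Sorption retards both mechanisms: v_R = v/R = 0.5235 m/day, D_R = D/R = 0.3569 m²/day.
Peak time from v_R²t² + 2D_R t − x² = 0: t = (√(D_R² + v_R²x²) − D_R)/v_R².
√(D_R² + v_R²x²) = √(0.3569² + 0.5235² × 132²) = 69.10; v_R² = 0.2741.
t = (69.10 − 0.3569)/0.2741 = 251 days.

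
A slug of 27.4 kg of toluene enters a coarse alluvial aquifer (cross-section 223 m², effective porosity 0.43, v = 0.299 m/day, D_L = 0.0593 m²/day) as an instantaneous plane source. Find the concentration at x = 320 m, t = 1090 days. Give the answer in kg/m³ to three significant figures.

0.00876 kg/m³

For an instantaneous plane source, C(x,t) = M/(n_e·A·√(4πDt)) · exp(−(x−vt)²/(4Dt)), with n_e·A the pore (flow) area.
Plume center vt = 0.299 × 1090 = 325.91 m, so the well at 320 m is 5.91 m upgradient of the peak.
√(4πDt) = 28.50 m, giving peak height M/(n_e·A·√(4πDt)) = 27.4/(0.43 × 223 × 28.50) = 0.01003 kg/m³.
(x−vt)²/(4Dt) = (-5.91)²/(4 × 0.0593 × 1090) = 0.1351; exp(−0.1351) = 0.8736.
C = 0.01003 × 0.8736 = 0.00876 kg/m³.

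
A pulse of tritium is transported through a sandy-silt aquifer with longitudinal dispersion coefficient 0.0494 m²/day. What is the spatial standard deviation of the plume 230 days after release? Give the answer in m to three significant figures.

4.77 m

Dispersive spreading gives a Gaussian with σ² = 2Dt; advection only shifts the center.
σ = √(2 × 0.0494 × 230) = 4.77 m.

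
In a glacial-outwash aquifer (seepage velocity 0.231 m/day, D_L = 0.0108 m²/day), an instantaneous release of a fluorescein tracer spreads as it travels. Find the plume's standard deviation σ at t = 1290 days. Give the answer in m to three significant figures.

5.28 m

Dispersive spreading gives a Gaussian with σ² = 2Dt; advection only shifts the center.
σ = √(2 × 0.0108 × 1290) = 5.28 m.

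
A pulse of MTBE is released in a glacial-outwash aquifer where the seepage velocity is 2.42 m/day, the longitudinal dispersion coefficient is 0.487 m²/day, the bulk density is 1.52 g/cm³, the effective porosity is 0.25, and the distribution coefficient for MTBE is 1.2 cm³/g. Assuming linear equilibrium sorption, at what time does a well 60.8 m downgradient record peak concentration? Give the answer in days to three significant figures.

Retardation factor R = 1 + ρ_b·K_d/n = 1 + 1.52 × 1.2/0.25 = 8.296.
Sorption retards both mechanisms: v_R = v/R = 0.2917 m/day, D_R = D/R = 0.05870 m²/day.
Peak time from v_R²t² + 2D_R t − x² = 0: t = (√(D_R² + v_R²x²) − D_R)/v_R².
√(D_R² + v_R²x²) = √(0.05870² + 0.2917² × 60.8²) = 17.74; v_R² = 0.08509.
t = (17.74 − 0.05870)/0.08509 = 208 days.

208 days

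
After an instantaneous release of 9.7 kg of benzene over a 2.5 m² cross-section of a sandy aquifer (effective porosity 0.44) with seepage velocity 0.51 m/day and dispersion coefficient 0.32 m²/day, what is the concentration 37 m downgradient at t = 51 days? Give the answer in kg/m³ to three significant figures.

For an instantaneous plane source, C(x,t) = M/(n_e·A·√(4πDt)) · exp(−(x−vt)²/(4Dt)), with n_e·A the pore (flow) area.
Plume center vt = 0.51 × 51 = 26.01 m, so the well at 37 m is 10.99 m downgradient of the peak.
√(4πDt) = 14.32 m, giving peak height M/(n_e·A·√(4πDt)) = 9.7/(0.44 × 2.5 × 14.32) = 0.6158 kg/m³.
(x−vt)²/(4Dt) = (10.99)²/(4 × 0.32 × 51) = 1.850; exp(−1.850) = 0.1572.
C = 0.6158 × 0.1572 = 0.0968 kg/m³.

0.0968 kg/m³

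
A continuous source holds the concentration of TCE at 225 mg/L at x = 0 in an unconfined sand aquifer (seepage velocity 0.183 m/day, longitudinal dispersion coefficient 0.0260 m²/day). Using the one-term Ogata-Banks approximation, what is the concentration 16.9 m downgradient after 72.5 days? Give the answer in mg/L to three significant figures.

For a continuous step input, C/C₀ ≈ ½·erfc((x−vt)/(2√(Dt))).
vt = 0.183 × 72.5 = 13.2675 m and 2√(Dt) = 2√(0.0260 × 72.5) = 2.746 m.
Argument (x−vt)/(2√(Dt)) = (16.9 − 13.2675)/2.746 = 1.323; ½·erfc(1.323) = 0.03067.
C = 225 × 0.03067 = 6.90 mg/L.

6.90 mg/L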